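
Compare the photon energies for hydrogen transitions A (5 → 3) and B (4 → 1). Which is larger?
4 → 1

Calculate the energy for each transition:

Transition 5 → 3:
ΔE₁ = |E_3 - E_5| = |-13.6057/3² - (-13.6057/5²)|
ΔE₁ = |-1.5117444444 - (-0.5442280000)| = 0.9675164 eV

Transition 4 → 1:
ΔE₂ = |E_1 - E_4| = |-13.6057/1² - (-13.6057/4²)|
ΔE₂ = |-13.6057000000 - (-0.8503562500)| = 12.7553438 eV

Since 12.7553438 eV > 0.9675164 eV, the transition 4 → 1 emits the more energetic photon.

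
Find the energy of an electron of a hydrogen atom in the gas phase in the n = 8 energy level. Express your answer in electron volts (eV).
-0.213 eV

The energy levels of a hydrogen-like atom are given by:
E_n = -13.6057 eV / n²

For n = 8:
E_8 = -13.6057 eV / 8²
E_8 = -13.6057 eV / 64
E_8 = -0.213 eV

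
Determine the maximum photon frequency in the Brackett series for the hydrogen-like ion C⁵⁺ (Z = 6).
7.40215e+15 Hz

The series limit corresponds to the transition from n = ∞ to n = 4.
This is the highest energy (shortest wavelength) transition in the Brackett series.

E_∞ = 0 eV
E_4 = -13.6057 × 6² / 4² = -30.6128250 eV

Energy at series limit:
ΔE = E_∞ - E_4 = 0 - (-30.6128250) = 30.6128250 eV
E = 30.6128250 eV × (1.602177 × 10⁻¹⁹ J/eV) = 4.9047164e-18 J
f = E/h = 4.9047164e-18 J / (6.62607 × 10⁻³⁴ J·s) = 7.40215e+15 Hz

This energy equals the ionization energy from the n = 4 state of C⁵⁺.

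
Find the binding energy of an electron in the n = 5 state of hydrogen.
0.544228 eV

The ionization energy is the energy needed to remove the electron completely (n → ∞).

For hydrogen, E_n = -13.6057 eV / n².

At n = 5: E_5 = -13.6057 / 5² = -0.544228000 eV
At n = ∞: E_∞ = 0 eV

Ionization energy = E_∞ - E_5 = 0 - (-0.544228000) = 0.544228000 eV
Ionization energy ≈ 0.544228 eV

This is also called the binding energy of the electron in state n = 5.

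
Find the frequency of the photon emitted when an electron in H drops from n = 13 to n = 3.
3.46e+14 Hz

First, find the transition energy:
E_13 = -13.6057 / 13² = -0.080507 eV
E_3 = -13.6057 / 3² = -1.511744 eV
|ΔE| = |E_3 - E_13| = 1.431237 eV

Convert to Joules: E = 1.431237 eV × (1.602177 × 10⁻¹⁹ J/eV) = 2.2931e-19 J

Using E = hf:
f = E/h = 2.2931e-19 J / (6.62607 × 10⁻³⁴ J·s)
f = 3.46e+14 Hz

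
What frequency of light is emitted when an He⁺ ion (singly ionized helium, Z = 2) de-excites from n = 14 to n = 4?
7.55e+14 Hz

First, find the transition energy:
E_14 = -13.6057 × 2² / 14² = -0.2776673 eV
E_4 = -13.6057 × 2² / 4² = -3.4014250 eV
|ΔE| = |E_4 - E_14| = 3.1237577 eV

Convert to Joules: E = 3.1237577 eV × (1.602177 × 10⁻¹⁹ J/eV) = 5.0048e-19 J

Using E = hf:
f = E/h = 5.0048e-19 J / (6.62607 × 10⁻³⁴ J·s)
f = 7.55e+14 Hz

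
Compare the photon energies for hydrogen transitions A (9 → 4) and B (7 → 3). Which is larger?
7 → 3

Calculate the energy for each transition:

Transition 9 → 4:
ΔE₁ = |E_4 - E_9| = |-13.6057/4² - (-13.6057/9²)|
ΔE₁ = |-0.8503562500 - (-0.1679716049)| = 0.6823846 eV

Transition 7 → 3:
ΔE₂ = |E_3 - E_7| = |-13.6057/3² - (-13.6057/7²)|
ΔE₂ = |-1.5117444444 - (-0.2776673469)| = 1.2340771 eV

Since 1.2340771 eV > 0.6823846 eV, the transition 7 → 3 emits the more energetic photon.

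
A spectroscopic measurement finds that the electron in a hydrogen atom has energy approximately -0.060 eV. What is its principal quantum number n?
n = 15

The exact energy levels follow E_n = -13.6057 eV / n².

The measured value (-0.060 eV) is reported to only 2 significant figures, so we must test candidate n values and see which one matches to that precision.

Candidate energies:
  n = 13:  E = -13.6057/13² = -0.08051 eV
  n = 14:  E = -13.6057/14² = -0.06942 eV
  n = 15:  E = -13.6057/15² = -0.06047 eV  ← matches
  n = 16:  E = -13.6057/16² = -0.05315 eV
  n = 17:  E = -13.6057/17² = -0.04708 eV

Checking against the measurement of -0.060 eV (2 sig figs), only n = 15 agrees:
E_15 = -0.06047 eV, which rounds to -0.060 eV ✓

Therefore n = 15.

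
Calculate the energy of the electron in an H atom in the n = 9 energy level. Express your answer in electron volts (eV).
-0.1680 eV

The energy levels of a hydrogen-like atom are given by:
E_n = -13.6057 eV / n²

For n = 9:
E_9 = -13.6057 eV / 9²
E_9 = -13.6057 eV / 81
E_9 = -0.1680 eV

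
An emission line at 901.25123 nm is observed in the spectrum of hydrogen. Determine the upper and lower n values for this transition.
n = 10 → n = 3

First, find the photon energy from the wavelength (hc = 1239.84 eV·nm):
E = hc/λ = 1239.84 eV·nm / 901.25123 nm = 1.3756874 eV

The energy levels of hydrogen satisfy E_n = -13.6057 / n² eV, so an emission n_i → n_f releases
ΔE = 13.6057 × (1/n_f² − 1/n_i²) eV.

Setting ΔE equal to the photon energy:
1/n_f² − 1/n_i² = 1.3756874 / 13.6057 = 0.10111111

Since 1/n_i² must be positive, we need 1/n_f² > 0.10111111, i.e. n_f ≤ 3. For each allowed n_f, solve n_i = (1/n_f² − 0.10111111)^(−1/2) and check whether it is a whole number:
  n_f = 1: 1/n_i² = 1.00000000 − 0.10111111 = 0.89888889 → n_i = 1.055  (not an integer) ✗
  n_f = 2: 1/n_i² = 0.25000000 − 0.10111111 = 0.14888889 → n_i = 2.592  (not an integer) ✗
  n_f = 3: 1/n_i² = 0.11111111 − 0.10111111 = 0.01000000 → n_i = 10.000  → integer, n_i = 10 ✓

Only n_f = 3 gives an integer upper level, n_i = 10.

The transition is from n = 10 to n = 3 (emission).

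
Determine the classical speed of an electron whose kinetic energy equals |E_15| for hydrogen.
1.46e+05 m/s (or 0.048649% of c)

The binding energy at n = 15 for hydrogen is:
E_15 = -13.6057/15² = -0.06046978 eV
|E_15| = 0.06046978 eV

Convert to Joules:
KE = 0.06046978 eV × (1.602177 × 10⁻¹⁹ J/eV) = 9.6883e-21 J

Using KE = ½mv²:
v = √(2·KE/m_e)
v = √(2 × 9.6883e-21 J / 9.10938 × 10⁻³¹ kg)
v = 1.46e+05 m/s

This is approximately 0.048649% the speed of light.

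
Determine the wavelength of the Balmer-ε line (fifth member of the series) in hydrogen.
396.90659 nm

The lines of a series are numbered from the longest wavelength (smallest ΔE) outward; the fifth line is the transition from n = n_f + 5 to n_f.
The Balmer series has all transitions ending at n_f = 2.

For H, the fifth line (ε-line) is the jump from n = 7 to n = 2:
E_7 = -13.6057 / 7² = -0.277667347 eV
E_2 = -13.6057 / 2² = -3.401425000 eV
ΔE = E_7 - E_2 = 3.123757653 eV

λ = hc/E = 1239.84 eV·nm / 3.123757653 eV
λ = 396.90659 nm

This is the ε-line of the Balmer series in H.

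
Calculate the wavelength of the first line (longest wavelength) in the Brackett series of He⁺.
1012.51681 nm

The longest wavelength corresponds to the smallest energy transition in the series.
The Brackett series has all transitions ending at n_f = 4.

For He⁺ (Z = 2), the first line (α-line) is the jump from n = 5 to n = 4:
E_5 = -13.6057 × 2² / 5² = -2.1769120000 eV
E_4 = -13.6057 × 2² / 4² = -3.4014250000 eV
ΔE = E_5 - E_4 = 1.2245130000 eV

λ = hc/E = 1239.84 eV·nm / 1.2245130000 eV
λ = 1012.51681 nm

This is the α-line of the Brackett series in He⁺.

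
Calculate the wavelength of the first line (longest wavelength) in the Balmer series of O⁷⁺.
10.25173 nm

The longest wavelength corresponds to the smallest energy transition in the series.
The Balmer series has all transitions ending at n_f = 2.

For O⁷⁺ (Z = 8), the first line (α-line) is the jump from n = 3 to n = 2:
E_3 = -13.6057 × 8² / 3² = -96.7516444 eV
E_2 = -13.6057 × 8² / 2² = -217.6912000 eV
ΔE = E_3 - E_2 = 120.9395556 eV

λ = hc/E = 1239.84 eV·nm / 120.9395556 eV
λ = 10.25173 nm

This is the α-line of the Balmer series in O⁷⁺.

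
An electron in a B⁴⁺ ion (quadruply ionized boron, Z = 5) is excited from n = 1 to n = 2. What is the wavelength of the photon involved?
4.860081 nm

First, find the transition energy using E_n = -13.6057 Z² / n² eV:
E_1 = -13.6057 × 5² / 1² = -340.14250000 eV
E_2 = -13.6057 × 5² / 2² = -85.03562500 eV

Photon energy: |ΔE| = |E_2 - E_1| = 255.10687500 eV

Convert to wavelength using E = hc/λ with hc = 1239.84 eV·nm:
λ = hc/E = 1239.84 eV·nm / 255.10687500 eV
λ = 4.860081 nm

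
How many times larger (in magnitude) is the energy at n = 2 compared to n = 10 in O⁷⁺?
25.00000

Using E_n = -13.6057 Z² / n² eV with Z = 8:

E_2 = -13.6057 × 8² / 2² = -870.7648 / 4 = -217.69120000000 eV
E_10 = -13.6057 × 8² / 10² = -870.7648 / 100 = -8.70764800000 eV

The ratio is:
E_2/E_10 = (-217.69120000000) / (-8.70764800000)
E_2/E_10 = (-870.7648/4) / (-870.7648/100)
E_2/E_10 = 100/4
E_2/E_10 = 25.00000
(Note: the Z² factors cancel in the ratio.)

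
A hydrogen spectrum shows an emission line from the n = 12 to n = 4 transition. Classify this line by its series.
Brackett series

The spectral series in hydrogen are named based on the final (lower) energy level:
- Lyman series: n_final = 1 (ultraviolet)
- Balmer series: n_final = 2 (visible/near-UV)
- Paschen series: n_final = 3 (infrared)
- Brackett series: n_final = 4 (infrared)
- Pfund series: n_final = 5 (far infrared)

Since this transition ends at n = 4, it belongs to the Brackett series.

For reference, this 12 → 4 line has photon energy
ΔE = 13.6057 eV × (1/4² - 1/12²) = 0.75587222222 eV,
corresponding to wavelength λ = hc/ΔE = 1239.84 eV·nm / 0.75587222222 eV = 1640.27724 nm in the infrared region.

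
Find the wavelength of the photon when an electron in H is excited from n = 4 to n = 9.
1816.92248 nm

First, find the transition energy using E_n = -13.6057 / n² eV:
E_4 = -13.6057 / 4² = -0.85035625000 eV
E_9 = -13.6057 / 9² = -0.16797160494 eV

Photon energy: |ΔE| = |E_9 - E_4| = 0.68238464506 eV

Convert to wavelength using E = hc/λ with hc = 1239.84 eV·nm:
λ = hc/E = 1239.84 eV·nm / 0.68238464506 eV
λ = 1816.92248 nm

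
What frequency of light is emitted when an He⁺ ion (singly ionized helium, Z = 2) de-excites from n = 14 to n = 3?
1.3950e+15 Hz

First, find the transition energy:
E_14 = -13.6057 × 2² / 14² = -0.27766735 eV
E_3 = -13.6057 × 2² / 3² = -6.04697778 eV
|ΔE| = |E_3 - E_14| = 5.76931043 eV

Convert to Joules: E = 5.76931043 eV × (1.602177 × 10⁻¹⁹ J/eV) = 9.243456e-19 J

Using E = hf:
f = E/h = 9.243456e-19 J / (6.62607 × 10⁻³⁴ J·s)
f = 1.3950e+15 Hz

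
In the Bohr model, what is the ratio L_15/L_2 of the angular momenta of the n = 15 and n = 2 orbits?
7.50000

In the Bohr model, L_n = nℏ, so the ratio is purely the ratio of quantum numbers:

L_15/L_2 = 15ℏ / 2ℏ = 15/2 = 7.50000

The angular momentum scales linearly with n.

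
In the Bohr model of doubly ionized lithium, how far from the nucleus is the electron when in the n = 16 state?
4.5156 nm (or 45.1564 Å)

The Bohr radius formula is:
r_n = n² a₀ / Z

where a₀ = 0.0529177 nm is the Bohr radius.

For Li²⁺ (Z = 3) at n = 16:
r_16 = 16² × 0.0529177 nm / 3
r_16 = 256 × 0.0529177 nm / 3
r_16 = 13.54693 nm / 3
r_16 = 4.5156 nm

The electron orbits at approximately 4.5156 nm from the nucleus.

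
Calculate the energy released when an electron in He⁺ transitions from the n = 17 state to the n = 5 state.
1.99 eV

The energy levels are E_n = -13.6057 Z² eV / n².

Energy at n = 17: E_17 = -13.6057 × 2² / 17² = -0.18831 eV
Energy at n = 5: E_5 = -13.6057 × 2² / 5² = -2.17691 eV

For emission (electron falling to lower state), the photon energy is:
E_photon = E_17 - E_5 = |-0.18831 - (-2.17691)|
E_photon = 1.99 eV

This energy is carried away by the emitted photon.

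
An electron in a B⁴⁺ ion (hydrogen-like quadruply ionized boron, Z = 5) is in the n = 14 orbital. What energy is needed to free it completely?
1.74 eV

The ionization energy is the energy needed to remove the electron completely (n → ∞).

For a hydrogen-like ion with Z = 5, E_n = -13.6057 Z² / n² eV.

At n = 14: E_14 = -13.6057 × 5² / 14² = -1.73542 eV
At n = ∞: E_∞ = 0 eV

Ionization energy = E_∞ - E_14 = 0 - (-1.73542) = 1.73542 eV
Ionization energy ≈ 1.74 eV

This is also called the binding energy of the electron in state n = 14.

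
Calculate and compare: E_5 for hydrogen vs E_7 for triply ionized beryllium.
Be³⁺ at n = 7 (E = -4.44 eV)

Using E_n = -13.6057 Z² / n² eV:

H (Z = 1) at n = 5:
E = -13.6057 × 1² / 5² = -13.6057 × 1 / 25 = -0.54423 eV

Be³⁺ (Z = 4) at n = 7:
E = -13.6057 × 4² / 7² = -13.6057 × 16 / 49 = -4.44268 eV

Since -4.44268 eV < -0.54423 eV,
Be³⁺ at n = 7 is more tightly bound (requires more energy to ionize).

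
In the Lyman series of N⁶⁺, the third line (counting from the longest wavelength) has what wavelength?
1.983706 nm

The lines of a series are numbered from the longest wavelength (smallest ΔE) outward; the third line is the transition from n = n_f + 3 to n_f.
The Lyman series has all transitions ending at n_f = 1.

For N⁶⁺ (Z = 7), the third line (γ-line) is the jump from n = 4 to n = 1:
E_4 = -13.6057 × 7² / 4² = -41.66745625 eV
E_1 = -13.6057 × 7² / 1² = -666.67930000 eV
ΔE = E_4 - E_1 = 625.01184375 eV

λ = hc/E = 1239.84 eV·nm / 625.01184375 eV
λ = 1.983706 nm

This is the γ-line of the Lyman series in N⁶⁺.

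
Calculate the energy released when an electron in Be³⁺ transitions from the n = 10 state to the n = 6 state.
3.87 eV

The energy levels are E_n = -13.6057 Z² eV / n².

Energy at n = 10: E_10 = -13.6057 × 4² / 10² = -2.17691 eV
Energy at n = 6: E_6 = -13.6057 × 4² / 6² = -6.04698 eV

For emission (electron falling to lower state), the photon energy is:
E_photon = E_10 - E_6 = |-2.17691 - (-6.04698)|
E_photon = 3.87 eV

This energy is carried away by the emitted photon.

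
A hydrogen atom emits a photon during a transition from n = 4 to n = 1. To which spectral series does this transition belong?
Lyman series

The spectral series in hydrogen are named based on the final (lower) energy level:
- Lyman series: n_final = 1 (ultraviolet)
- Balmer series: n_final = 2 (visible/near-UV)
- Paschen series: n_final = 3 (infrared)
- Brackett series: n_final = 4 (infrared)
- Pfund series: n_final = 5 (far infrared)

Since this transition ends at n = 1, it belongs to the Lyman series.

For reference, this 4 → 1 line has photon energy
ΔE = 13.6057 eV × (1/1² - 1/4²) = 12.7553 eV,
corresponding to wavelength λ = hc/ΔE = 1239.84 eV·nm / 12.7553 eV = 97.20 nm in the ultraviolet region.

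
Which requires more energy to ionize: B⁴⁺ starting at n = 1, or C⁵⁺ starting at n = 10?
B⁴⁺ at n = 1 (E = -340.142500 eV)

Using E_n = -13.6057 Z² / n² eV:

B⁴⁺ (Z = 5) at n = 1:
E = -13.6057 × 5² / 1² = -13.6057 × 25 / 1 = -340.142500000 eV

C⁵⁺ (Z = 6) at n = 10:
E = -13.6057 × 6² / 10² = -13.6057 × 36 / 100 = -4.898052000 eV

Since -340.142500000 eV < -4.898052000 eV,
B⁴⁺ at n = 1 is more tightly bound (requires more energy to ionize).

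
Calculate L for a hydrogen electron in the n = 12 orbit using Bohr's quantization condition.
1.265e-33 J·s (or 12ℏ)

In the Bohr model, angular momentum is quantized:
L = nℏ

where ℏ = h/(2π) = 1.05457e-34 J·s

For n = 12:
L = 12 × 1.05457e-34 J·s
L = 1.265e-33 J·s

This can also be written as L = 12ℏ.
The angular momentum is an integer multiple of the reduced Planck constant.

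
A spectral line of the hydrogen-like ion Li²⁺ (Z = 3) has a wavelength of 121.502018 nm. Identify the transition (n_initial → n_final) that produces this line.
n = 6 → n = 3

First, find the photon energy from the wavelength (hc = 1239.84 eV·nm):
E = hc/λ = 1239.84 eV·nm / 121.502018 nm = 10.204275 eV

The energy levels of Li²⁺ satisfy E_n = -13.6057 × 3² / n² eV, so an emission n_i → n_f releases
ΔE = 13.6057 × 3² × (1/n_f² − 1/n_i²) eV.

Setting ΔE equal to the photon energy:
1/n_f² − 1/n_i² = 10.204275 / (13.6057 × 3²) = 0.083333333

Since 1/n_i² must be positive, we need 1/n_f² > 0.083333333, i.e. n_f ≤ 3. For each allowed n_f, solve n_i = (1/n_f² − 0.083333333)^(−1/2) and check whether it is a whole number:
  n_f = 1: 1/n_i² = 1.000000000 − 0.083333333 = 0.916666667 → n_i = 1.044  (not an integer) ✗
  n_f = 2: 1/n_i² = 0.250000000 − 0.083333333 = 0.166666667 → n_i = 2.449  (not an integer) ✗
  n_f = 3: 1/n_i² = 0.111111111 − 0.083333333 = 0.027777778 → n_i = 6.000  → integer, n_i = 6 ✓

Only n_f = 3 gives an integer upper level, n_i = 6.

The transition is from n = 6 to n = 3 (emission).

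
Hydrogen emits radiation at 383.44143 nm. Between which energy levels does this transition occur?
n = 9 → n = 2

First, find the photon energy from the wavelength (hc = 1239.84 eV·nm):
E = hc/λ = 1239.84 eV·nm / 383.44143 nm = 3.2334534 eV

The energy levels of hydrogen satisfy E_n = -13.6057 / n² eV, so an emission n_i → n_f releases
ΔE = 13.6057 × (1/n_f² − 1/n_i²) eV.

Setting ΔE equal to the photon energy:
1/n_f² − 1/n_i² = 3.2334534 / 13.6057 = 0.23765432

Since 1/n_i² must be positive, we need 1/n_f² > 0.23765432, i.e. n_f ≤ 2. For each allowed n_f, solve n_i = (1/n_f² − 0.23765432)^(−1/2) and check whether it is a whole number:
  n_f = 1: 1/n_i² = 1.00000000 − 0.23765432 = 0.76234568 → n_i = 1.145  (not an integer) ✗
  n_f = 2: 1/n_i² = 0.25000000 − 0.23765432 = 0.01234568 → n_i = 9.000  → integer, n_i = 9 ✓

Only n_f = 2 gives an integer upper level, n_i = 9.

The transition is from n = 9 to n = 2 (emission).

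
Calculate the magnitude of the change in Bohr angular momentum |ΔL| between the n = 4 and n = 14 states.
1.055e-33 J·s (or 10ℏ)

In the Bohr model, L_n = nℏ where ℏ = 1.05457e-34 J·s.

L_14 = 14ℏ = 1.47640e-33 J·s
L_4 = 4ℏ = 4.21828e-34 J·s

ΔL = L_14 - L_4 = (14 - 4)ℏ = 10ℏ
ΔL = 10 × 1.05457e-34 J·s = 1.055e-33 J·s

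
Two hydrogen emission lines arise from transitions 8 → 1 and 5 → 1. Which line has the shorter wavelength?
8 → 1

Calculate the energy for each transition:

Transition 8 → 1:
ΔE₁ = |E_1 - E_8| = |-13.6057/1² - (-13.6057/8²)|
ΔE₁ = |-13.60570000000 - (-0.21258906250)| = 13.39311094 eV

Transition 5 → 1:
ΔE₂ = |E_1 - E_5| = |-13.6057/1² - (-13.6057/5²)|
ΔE₂ = |-13.60570000000 - (-0.54422800000)| = 13.06147200 eV

Since 13.39311094 eV > 13.06147200 eV, the transition 8 → 1 emits the more energetic photon.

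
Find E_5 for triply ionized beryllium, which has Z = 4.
-8.7076 eV

For hydrogen-like ions, the energy levels scale with Z²:
E_n = -13.6057 Z² / n² eV

For Be³⁺ (Z = 4) at n = 5:
E_5 = -13.6057 × 4² / 5²
E_5 = -13.6057 × 16 / 25
E_5 = -217.6912 / 25
E_5 = -8.7076 eV

The energy is 16 times more negative than hydrogen at the same n due to the stronger nuclear charge.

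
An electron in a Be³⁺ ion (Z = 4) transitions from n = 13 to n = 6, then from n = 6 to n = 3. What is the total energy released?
22.900 eV

The energy levels of Be³⁺ are E_n = -13.6057 × 4² / n² eV.

First transition (13 → 6):
ΔE₁ = |E_6 - E_13|
ΔE₁ = |-6.046977778 - (-1.288113609)| = 4.758864 eV

Second transition (6 → 3):
ΔE₂ = |E_3 - E_6|
ΔE₂ = |-24.187911111 - (-6.046977778)| = 18.140933 eV

Total energy released:
E_total = ΔE₁ + ΔE₂ = 4.758864 + 18.140933 = 22.900 eV

Note: This equals the direct transition 13 → 3: 22.900 eV ✓
Energy is conserved regardless of the path taken.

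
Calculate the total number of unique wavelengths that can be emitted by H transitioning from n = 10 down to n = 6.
10

The electron can occupy levels n = 6, 7, ..., 10 during de-excitation — that is m = 10 - 6 + 1 = 5 distinct levels.

The number of distinct spectral lines equals the number of ways to choose 2 of these m levels (each pair gives one possible emission transition):

Number of lines = m(m-1)/2 = 5×4/2 = 10

These correspond to all possible transitions between the 5 levels:
10 → 9, 10 → 8, 10 → 7, 10 → 6, 9 → 8, 9 → 7, 9 → 6, 8 → 7...

Each transition produces a photon with a unique energy (and thus wavelength). This count does not depend on Z.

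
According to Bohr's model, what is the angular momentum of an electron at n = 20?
2.11e-33 J·s (or 20ℏ)

In the Bohr model, angular momentum is quantized:
L = nℏ

where ℏ = h/(2π) = 1.0546e-34 J·s

For n = 20:
L = 20 × 1.0546e-34 J·s
L = 2.11e-33 J·s

This can also be written as L = 20ℏ.
The angular momentum is an integer multiple of the reduced Planck constant.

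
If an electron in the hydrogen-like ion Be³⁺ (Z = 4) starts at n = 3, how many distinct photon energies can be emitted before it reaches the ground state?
3

The electron can occupy levels n = 1, 2, ..., 3 during de-excitation — that is m = 3 - 1 + 1 = 3 distinct levels.

The number of distinct spectral lines equals the number of ways to choose 2 of these m levels (each pair gives one possible emission transition):

Number of lines = m(m-1)/2 = 3×2/2 = 3

These correspond to all possible transitions between the 3 levels:
3 → 2, 3 → 1, 2 → 1

Each transition produces a photon with a unique energy (and thus wavelength). This count does not depend on Z.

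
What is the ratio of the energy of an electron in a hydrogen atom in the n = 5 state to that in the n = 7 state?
1.9600

Using E_n = -13.6057 Z² / n² eV with Z = 1:

E_5 = -13.6057 / 5² = -13.6057 / 25 = -0.5442280000 eV
E_7 = -13.6057 / 7² = -13.6057 / 49 = -0.2776673469 eV

The ratio is:
E_5/E_7 = (-0.5442280000) / (-0.2776673469)
E_5/E_7 = (-13.6057/25) / (-13.6057/49)
E_5/E_7 = 49/25
E_5/E_7 = 1.9600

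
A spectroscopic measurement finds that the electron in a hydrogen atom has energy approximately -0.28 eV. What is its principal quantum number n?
n = 7

The exact energy levels follow E_n = -13.6057 eV / n².

The measured value (-0.28 eV) is reported to only 2 significant figures, so we must test candidate n values and see which one matches to that precision.

Candidate energies:
  n = 5:  E = -13.6057/5² = -0.54423 eV
  n = 6:  E = -13.6057/6² = -0.37794 eV
  n = 7:  E = -13.6057/7² = -0.27767 eV  ← matches
  n = 8:  E = -13.6057/8² = -0.21259 eV
  n = 9:  E = -13.6057/9² = -0.16797 eV

Checking against the measurement of -0.28 eV (2 sig figs), only n = 7 agrees:
E_7 = -0.27767 eV, which rounds to -0.28 eV ✓

Therefore n = 7.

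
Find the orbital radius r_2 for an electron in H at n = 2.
0.211671 nm (or 2.116709 Å)

The Bohr radius formula is:
r_n = n² a₀ / Z

where a₀ = 0.052917721 nm is the Bohr radius.

For H (Z = 1) at n = 2:
r_2 = 2² × 0.052917721 nm / 1
r_2 = 4 × 0.052917721 nm / 1
r_2 = 0.2116709 nm / 1
r_2 = 0.211671 nm

The electron orbits at approximately 0.211671 nm from the nucleus.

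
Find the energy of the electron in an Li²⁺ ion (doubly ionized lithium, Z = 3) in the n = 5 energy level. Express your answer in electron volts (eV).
-4.89805 eV

The energy levels of a hydrogen-like atom are given by:
E_n = -13.6057 Z² / n² eV  (with Z = 3 for Li²⁺)

For n = 5:
E_5 = -13.6057 × 3² / 5²
E_5 = -13.6057 × 9 / 25
E_5 = -4.89805 eV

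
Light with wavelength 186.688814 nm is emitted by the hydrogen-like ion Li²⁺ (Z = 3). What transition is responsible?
n = 11 → n = 4

First, find the photon energy from the wavelength (hc = 1239.84 eV·nm):
E = hc/λ = 1239.84 eV·nm / 186.688814 nm = 6.6412120 eV

The energy levels of Li²⁺ satisfy E_n = -13.6057 × 3² / n² eV, so an emission n_i → n_f releases
ΔE = 13.6057 × 3² × (1/n_f² − 1/n_i²) eV.

Setting ΔE equal to the photon energy:
1/n_f² − 1/n_i² = 6.6412120 / (13.6057 × 3²) = 0.054235537

Since 1/n_i² must be positive, we need 1/n_f² > 0.054235537, i.e. n_f ≤ 4. For each allowed n_f, solve n_i = (1/n_f² − 0.054235537)^(−1/2) and check whether it is a whole number:
  n_f = 1: 1/n_i² = 1.000000000 − 0.054235537 = 0.945764463 → n_i = 1.028  (not an integer) ✗
  n_f = 2: 1/n_i² = 0.250000000 − 0.054235537 = 0.195764463 → n_i = 2.260  (not an integer) ✗
  n_f = 3: 1/n_i² = 0.111111111 − 0.054235537 = 0.056875574 → n_i = 4.193  (not an integer) ✗
  n_f = 4: 1/n_i² = 0.062500000 − 0.054235537 = 0.008264463 → n_i = 11.000  → integer, n_i = 11 ✓

Only n_f = 4 gives an integer upper level, n_i = 11.

The transition is from n = 11 to n = 4 (emission).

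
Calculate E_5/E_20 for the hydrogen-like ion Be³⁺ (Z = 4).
16.00

Using E_n = -13.6057 Z² / n² eV with Z = 4:

E_5 = -13.6057 × 4² / 5² = -217.6912 / 25 = -8.70764800 eV
E_20 = -13.6057 × 4² / 20² = -217.6912 / 400 = -0.54422800 eV

The ratio is:
E_5/E_20 = (-8.70764800) / (-0.54422800)
E_5/E_20 = (-217.6912/25) / (-217.6912/400)
E_5/E_20 = 400/25
E_5/E_20 = 16.00
(Note: the Z² factors cancel in the ratio.)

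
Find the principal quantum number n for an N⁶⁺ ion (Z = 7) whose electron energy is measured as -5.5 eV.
n = 11

The exact energy levels follow E_n = -13.6057 Z² / n² eV with Z = 7.

The measured value (-5.5 eV) is reported to only 2 significant figures, so we must test candidate n values and see which one matches to that precision.

Candidate energies:
  n = 9:  E = -13.6057 × 7² / 9² = -8.230609 eV
  n = 10:  E = -13.6057 × 7² / 10² = -6.666793 eV
  n = 11:  E = -13.6057 × 7² / 11² = -5.509746 eV  ← matches
  n = 12:  E = -13.6057 × 7² / 12² = -4.629717 eV
  n = 13:  E = -13.6057 × 7² / 13² = -3.944848 eV

Checking against the measurement of -5.5 eV (2 sig figs), only n = 11 agrees:
E_11 = -5.509746 eV, which rounds to -5.5 eV ✓

Therefore n = 11.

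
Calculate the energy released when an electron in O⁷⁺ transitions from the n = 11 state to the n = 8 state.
6.41 eV

The energy levels are E_n = -13.6057 Z² eV / n².

Energy at n = 11: E_11 = -13.6057 × 8² / 11² = -7.19640 eV
Energy at n = 8: E_8 = -13.6057 × 8² / 8² = -13.60570 eV

For emission (electron falling to lower state), the photon energy is:
E_photon = E_11 - E_8 = |-7.19640 - (-13.60570)|
E_photon = 6.41 eV

This energy is carried away by the emitted photon.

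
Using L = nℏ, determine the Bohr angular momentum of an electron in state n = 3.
3.164e-34 J·s (or 3ℏ)

In the Bohr model, angular momentum is quantized:
L = nℏ

where ℏ = h/(2π) = 1.05457e-34 J·s

For n = 3:
L = 3 × 1.05457e-34 J·s
L = 3.164e-34 J·s

This can also be written as L = 3ℏ.
The angular momentum is an integer multiple of the reduced Planck constant.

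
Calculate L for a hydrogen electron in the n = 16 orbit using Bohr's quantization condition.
1.68731e-33 J·s (or 16ℏ)

In the Bohr model, angular momentum is quantized:
L = nℏ

where ℏ = h/(2π) = 1.0545718e-34 J·s

For n = 16:
L = 16 × 1.0545718e-34 J·s
L = 1.68731e-33 J·s

This can also be written as L = 16ℏ.
The angular momentum is an integer multiple of the reduced Planck constant.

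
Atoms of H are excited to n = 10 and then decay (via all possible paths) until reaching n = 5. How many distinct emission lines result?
15

The electron can occupy levels n = 5, 6, ..., 10 during de-excitation — that is m = 10 - 5 + 1 = 6 distinct levels.

The number of distinct spectral lines equals the number of ways to choose 2 of these m levels (each pair gives one possible emission transition):

Number of lines = m(m-1)/2 = 6×5/2 = 15

These correspond to all possible transitions between the 6 levels:
10 → 9, 10 → 8, 10 → 7, 10 → 6, 10 → 5, 9 → 8, 9 → 7, 9 → 6...

Each transition produces a photon with a unique energy (and thus wavelength). This count does not depend on Z.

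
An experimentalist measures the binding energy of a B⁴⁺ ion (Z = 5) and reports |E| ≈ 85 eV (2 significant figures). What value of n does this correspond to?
n = 2

The exact energy levels follow E_n = -13.6057 Z² / n² eV with Z = 5.

The measured value (-85 eV) is reported to only 2 significant figures, so we must test candidate n values and see which one matches to that precision.

Candidate energies:
  n = 1:  E = -13.6057 × 5² / 1² = -340.142500 eV
  n = 2:  E = -13.6057 × 5² / 2² = -85.035625 eV  ← matches
  n = 3:  E = -13.6057 × 5² / 3² = -37.793611 eV
  n = 4:  E = -13.6057 × 5² / 4² = -21.258906 eV

Checking against the measurement of -85 eV (2 sig figs), only n = 2 agrees:
E_2 = -85.035625 eV, which rounds to -85 eV ✓

Therefore n = 2.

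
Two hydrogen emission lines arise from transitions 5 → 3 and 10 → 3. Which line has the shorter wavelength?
10 → 3

Calculate the energy for each transition:

Transition 5 → 3:
ΔE₁ = |E_3 - E_5| = |-13.6057/3² - (-13.6057/5²)|
ΔE₁ = |-1.51174444444 - (-0.54422800000)| = 0.96751644 eV

Transition 10 → 3:
ΔE₂ = |E_3 - E_10| = |-13.6057/3² - (-13.6057/10²)|
ΔE₂ = |-1.51174444444 - (-0.13605700000)| = 1.37568744 eV

Since 1.37568744 eV > 0.96751644 eV, the transition 10 → 3 emits the more energetic photon.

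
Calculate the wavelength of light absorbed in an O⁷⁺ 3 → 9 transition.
14.4165 nm

First, find the transition energy using E_n = -13.6057 Z² / n² eV:
E_3 = -13.6057 × 8² / 3² = -96.751644 eV
E_9 = -13.6057 × 8² / 9² = -10.750183 eV

Photon energy: |ΔE| = |E_9 - E_3| = 86.001461 eV

Convert to wavelength using E = hc/λ with hc = 1239.84 eV·nm:
λ = hc/E = 1239.84 eV·nm / 86.001461 eV
λ = 14.4165 nm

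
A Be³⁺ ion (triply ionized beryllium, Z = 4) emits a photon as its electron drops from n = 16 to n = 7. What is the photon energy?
3.592321 eV

The energy levels are E_n = -13.6057 Z² eV / n².

Energy at n = 16: E_16 = -13.6057 × 4² / 16² = -0.850356250 eV
Energy at n = 7: E_7 = -13.6057 × 4² / 7² = -4.442677551 eV

For emission (electron falling to lower state), the photon energy is:
E_photon = E_16 - E_7 = |-0.850356250 - (-4.442677551)|
E_photon = 3.592321 eV

This energy is carried away by the emitted photon.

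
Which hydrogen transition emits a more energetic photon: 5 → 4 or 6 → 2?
6 → 2

Calculate the energy for each transition:

Transition 5 → 4:
ΔE₁ = |E_4 - E_5| = |-13.6057/4² - (-13.6057/5²)|
ΔE₁ = |-0.85035625000 - (-0.54422800000)| = 0.30612825 eV

Transition 6 → 2:
ΔE₂ = |E_2 - E_6| = |-13.6057/2² - (-13.6057/6²)|
ΔE₂ = |-3.40142500000 - (-0.37793611111)| = 3.02348889 eV

Since 3.02348889 eV > 0.30612825 eV, the transition 6 → 2 emits the more energetic photon.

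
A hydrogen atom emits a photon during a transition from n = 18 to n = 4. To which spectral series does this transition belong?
Brackett series

The spectral series in hydrogen are named based on the final (lower) energy level:
- Lyman series: n_final = 1 (ultraviolet)
- Balmer series: n_final = 2 (visible/near-UV)
- Paschen series: n_final = 3 (infrared)
- Brackett series: n_final = 4 (infrared)
- Pfund series: n_final = 5 (far infrared)

Since this transition ends at n = 4, it belongs to the Brackett series.

For reference, this 18 → 4 line has photon energy
ΔE = 13.6057 eV × (1/4² - 1/18²) = 0.8083633488 eV,
corresponding to wavelength λ = hc/ΔE = 1239.84 eV·nm / 0.8083633488 eV = 1533.7657 nm in the infrared region.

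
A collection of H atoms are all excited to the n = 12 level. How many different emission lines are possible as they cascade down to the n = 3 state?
45

The electron can occupy levels n = 3, 4, ..., 12 during de-excitation — that is m = 12 - 3 + 1 = 10 distinct levels.

The number of distinct spectral lines equals the number of ways to choose 2 of these m levels (each pair gives one possible emission transition):

Number of lines = m(m-1)/2 = 10×9/2 = 45

These correspond to all possible transitions between the 10 levels:
12 → 11, 12 → 10, 12 → 9, 12 → 8, 12 → 7, 12 → 6, 12 → 5, 12 → 4...

Each transition produces a photon with a unique energy (and thus wavelength). This count does not depend on Z.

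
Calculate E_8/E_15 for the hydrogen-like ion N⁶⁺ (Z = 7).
3.515625

Using E_n = -13.6057 Z² / n² eV with Z = 7:

E_8 = -13.6057 × 7² / 8² = -666.6793 / 64 = -10.416864062500 eV
E_15 = -13.6057 × 7² / 15² = -666.6793 / 225 = -2.963019111111 eV

The ratio is:
E_8/E_15 = (-10.416864062500) / (-2.963019111111)
E_8/E_15 = (-666.6793/64) / (-666.6793/225)
E_8/E_15 = 225/64
E_8/E_15 = 3.515625
(Note: the Z² factors cancel in the ratio.)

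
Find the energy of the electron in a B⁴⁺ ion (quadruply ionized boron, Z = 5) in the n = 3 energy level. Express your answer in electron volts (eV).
-37.794 eV

The energy levels of a hydrogen-like atom are given by:
E_n = -13.6057 Z² / n² eV  (with Z = 5 for B⁴⁺)

For n = 3:
E_3 = -13.6057 × 5² / 3²
E_3 = -13.6057 × 25 / 9
E_3 = -37.794 eV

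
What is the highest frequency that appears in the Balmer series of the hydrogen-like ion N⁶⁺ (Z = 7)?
4.030e+16 Hz

The series limit corresponds to the transition from n = ∞ to n = 2.
This is the highest energy (shortest wavelength) transition in the Balmer series.

E_∞ = 0 eV
E_2 = -13.6057 × 7² / 2² = -166.669825 eV

Energy at series limit:
ΔE = E_∞ - E_2 = 0 - (-166.669825) = 166.669825 eV
E = 166.669825 eV × (1.602177 × 10⁻¹⁹ J/eV) = 2.67035e-17 J
f = E/h = 2.67035e-17 J / (6.62607 × 10⁻³⁴ J·s) = 4.030e+16 Hz

This energy equals the ionization energy from the n = 2 state of N⁶⁺.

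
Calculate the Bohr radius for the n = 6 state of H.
1.90504 nm (or 19.05038 Å)

The Bohr radius formula is:
r_n = n² a₀ / Z

where a₀ = 0.05291772 nm is the Bohr radius.

For H (Z = 1) at n = 6:
r_6 = 6² × 0.05291772 nm / 1
r_6 = 36 × 0.05291772 nm / 1
r_6 = 1.905038 nm / 1
r_6 = 1.90504 nm

The electron orbits at approximately 1.90504 nm from the nucleus.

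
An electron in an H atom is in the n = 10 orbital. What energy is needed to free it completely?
0.1361 eV

The ionization energy is the energy needed to remove the electron completely (n → ∞).

For hydrogen, E_n = -13.6057 eV / n².

At n = 10: E_10 = -13.6057 / 10² = -0.1360570 eV
At n = ∞: E_∞ = 0 eV

Ionization energy = E_∞ - E_10 = 0 - (-0.1360570) = 0.1360570 eV
Ionization energy ≈ 0.1361 eV

This is also called the binding energy of the electron in state n = 10.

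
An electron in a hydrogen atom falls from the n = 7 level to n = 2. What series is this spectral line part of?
Balmer series

The spectral series in hydrogen are named based on the final (lower) energy level:
- Lyman series: n_final = 1 (ultraviolet)
- Balmer series: n_final = 2 (visible/near-UV)
- Paschen series: n_final = 3 (infrared)
- Brackett series: n_final = 4 (infrared)
- Pfund series: n_final = 5 (far infrared)

Since this transition ends at n = 2, it belongs to the Balmer series.

For reference, this 7 → 2 line has photon energy
ΔE = 13.6057 eV × (1/2² - 1/7²) = 3.123757653 eV,
corresponding to wavelength λ = hc/ΔE = 1239.84 eV·nm / 3.123757653 eV = 396.90659 nm in the visible/near-UV region.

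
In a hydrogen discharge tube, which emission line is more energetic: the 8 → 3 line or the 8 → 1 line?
8 → 1

Calculate the energy for each transition:

Transition 8 → 3:
ΔE₁ = |E_3 - E_8| = |-13.6057/3² - (-13.6057/8²)|
ΔE₁ = |-1.5117444444 - (-0.2125890625)| = 1.2991554 eV

Transition 8 → 1:
ΔE₂ = |E_1 - E_8| = |-13.6057/1² - (-13.6057/8²)|
ΔE₂ = |-13.6057000000 - (-0.2125890625)| = 13.3931109 eV

Since 13.3931109 eV > 1.2991554 eV, the transition 8 → 1 emits the more energetic photon.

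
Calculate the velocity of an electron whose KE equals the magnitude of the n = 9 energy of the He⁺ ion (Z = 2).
4.8615e+05 m/s (or 0.16216% of c)

The binding energy at n = 9 for He⁺ is:
E_9 = -13.6057 × 2²/9² = -0.67188642 eV
|E_9| = 0.67188642 eV

Convert to Joules:
KE = 0.67188642 eV × (1.602177 × 10⁻¹⁹ J/eV) = 1.076481e-19 J

Using KE = ½mv²:
v = √(2·KE/m_e)
v = √(2 × 1.076481e-19 J / 9.10938 × 10⁻³¹ kg)
v = 4.8615e+05 m/s

This is approximately 0.16216% the speed of light.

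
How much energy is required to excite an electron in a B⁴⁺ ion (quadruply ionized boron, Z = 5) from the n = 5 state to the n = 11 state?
10.794605 eV

The energy levels of a hydrogen-like atom are E_n = -13.6057 Z² eV / n².

Energy at n = 5: E_5 = -13.6057 × 5² / 5² = -13.605700000 eV
Energy at n = 11: E_11 = -13.6057 × 5² / 11² = -2.811095041 eV

The excitation energy is the difference:
ΔE = E_11 - E_5
ΔE = -2.811095041 - (-13.605700000)
ΔE = 10.794605 eV

Since this is positive, energy must be absorbed (photon absorption).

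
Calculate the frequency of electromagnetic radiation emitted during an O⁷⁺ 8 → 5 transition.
5.13216e+15 Hz

First, find the transition energy:
E_8 = -13.6057 × 8² / 8² = -13.6057000 eV
E_5 = -13.6057 × 8² / 5² = -34.8305920 eV
|ΔE| = |E_5 - E_8| = 21.2248920 eV

Convert to Joules: E = 21.2248920 eV × (1.602177 × 10⁻¹⁹ J/eV) = 3.4006034e-18 J

Using E = hf:
f = E/h = 3.4006034e-18 J / (6.62607 × 10⁻³⁴ J·s)
f = 5.13216e+15 Hz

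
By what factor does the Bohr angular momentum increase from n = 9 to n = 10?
1.11111

In the Bohr model, L_n = nℏ, so the ratio is purely the ratio of quantum numbers:

L_10/L_9 = 10ℏ / 9ℏ = 10/9 = 1.11111

The angular momentum scales linearly with n.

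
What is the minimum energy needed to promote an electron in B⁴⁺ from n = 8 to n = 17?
4.13776 eV

The energy levels of a hydrogen-like atom are E_n = -13.6057 Z² eV / n².

Energy at n = 8: E_8 = -13.6057 × 5² / 8² = -5.31472656 eV
Energy at n = 17: E_17 = -13.6057 × 5² / 17² = -1.17696367 eV

The excitation energy is the difference:
ΔE = E_17 - E_8
ΔE = -1.17696367 - (-5.31472656)
ΔE = 4.13776 eV

Since this is positive, energy must be absorbed (photon absorption).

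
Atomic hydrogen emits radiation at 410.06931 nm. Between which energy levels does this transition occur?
n = 6 → n = 2

First, find the photon energy from the wavelength (hc = 1239.84 eV·nm):
E = hc/λ = 1239.84 eV·nm / 410.06931 nm = 3.0234889 eV

The energy levels of hydrogen satisfy E_n = -13.6057 / n² eV, so an emission n_i → n_f releases
ΔE = 13.6057 × (1/n_f² − 1/n_i²) eV.

Setting ΔE equal to the photon energy:
1/n_f² − 1/n_i² = 3.0234889 / 13.6057 = 0.22222222

Since 1/n_i² must be positive, we need 1/n_f² > 0.22222222, i.e. n_f ≤ 2. For each allowed n_f, solve n_i = (1/n_f² − 0.22222222)^(−1/2) and check whether it is a whole number:
  n_f = 1: 1/n_i² = 1.00000000 − 0.22222222 = 0.77777778 → n_i = 1.134  (not an integer) ✗
  n_f = 2: 1/n_i² = 0.25000000 − 0.22222222 = 0.02777778 → n_i = 6.000  → integer, n_i = 6 ✓

Only n_f = 2 gives an integer upper level, n_i = 6.

The transition is from n = 6 to n = 2 (emission).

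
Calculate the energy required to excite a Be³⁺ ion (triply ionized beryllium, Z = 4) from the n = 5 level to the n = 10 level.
6.531 eV

The energy levels of a hydrogen-like atom are E_n = -13.6057 Z² eV / n².

Energy at n = 5: E_5 = -13.6057 × 4² / 5² = -8.707648 eV
Energy at n = 10: E_10 = -13.6057 × 4² / 10² = -2.176912 eV

The excitation energy is the difference:
ΔE = E_10 - E_5
ΔE = -2.176912 - (-8.707648)
ΔE = 6.531 eV

Since this is positive, energy must be absorbed (photon absorption).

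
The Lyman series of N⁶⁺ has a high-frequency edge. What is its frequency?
1.61e+17 Hz

The series limit corresponds to the transition from n = ∞ to n = 1.
This is the highest energy (shortest wavelength) transition in the Lyman series.

E_∞ = 0 eV
E_1 = -13.6057 × 7² / 1² = -666.67930000 eV

Energy at series limit:
ΔE = E_∞ - E_1 = 0 - (-666.67930000) = 666.67930000 eV
E = 666.67930000 eV × (1.602177 × 10⁻¹⁹ J/eV) = 1.0681e-16 J
f = E/h = 1.0681e-16 J / (6.62607 × 10⁻³⁴ J·s) = 1.61e+17 Hz

This energy equals the ionization energy from the n = 1 state of N⁶⁺.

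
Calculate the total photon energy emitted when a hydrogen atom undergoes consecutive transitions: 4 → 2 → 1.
12.75534 eV

The energy levels of hydrogen are E_n = -13.6057 / n² eV.

First transition (4 → 2):
ΔE₁ = |E_2 - E_4|
ΔE₁ = |-3.40142500000 - (-0.85035625000)| = 2.55106875 eV

Second transition (2 → 1):
ΔE₂ = |E_1 - E_2|
ΔE₂ = |-13.60570000000 - (-3.40142500000)| = 10.20427500 eV

Total energy released:
E_total = ΔE₁ + ΔE₂ = 2.55106875 + 10.20427500 = 12.75534 eV

Note: This equals the direct transition 4 → 1: 12.75534 eV ✓
Energy is conserved regardless of the path taken.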